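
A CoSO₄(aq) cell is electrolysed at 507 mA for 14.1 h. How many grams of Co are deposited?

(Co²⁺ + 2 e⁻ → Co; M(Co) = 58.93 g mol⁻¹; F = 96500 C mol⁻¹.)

7.86 g

Q = I·t = 0.5070 A × 50760 s = 25740 C.
n(e⁻) = Q/F = 25740 / 96500 = 0.2667 mol.
Co²⁺ + 2 e⁻ → Co, so n(Co) = n(e⁻)/2 = 0.1333 mol.
m = n·M = 0.1333 × 58.93 = 7.86 g.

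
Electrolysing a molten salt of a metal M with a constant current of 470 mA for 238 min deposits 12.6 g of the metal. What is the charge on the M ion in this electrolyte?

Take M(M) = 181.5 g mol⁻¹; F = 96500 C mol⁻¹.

Q = I·t = 0.4700 A × 14280 s = 6712 C, so n(e⁻) = 6712/96500 = 0.06955 mol.
n(M) deposited = 12.6 / 181.5 = 0.06942 mol.
Electrons per atom = n(e⁻)/n(M) = 0.06955 / 0.06942 = 1.00 ≈ 1, so the ion is M⁺.

+1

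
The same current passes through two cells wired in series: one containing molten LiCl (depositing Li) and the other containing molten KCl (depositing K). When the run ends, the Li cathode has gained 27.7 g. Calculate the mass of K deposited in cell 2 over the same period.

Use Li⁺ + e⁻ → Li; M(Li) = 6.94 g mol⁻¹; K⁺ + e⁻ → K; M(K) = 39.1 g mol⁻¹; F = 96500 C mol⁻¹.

156 g

n(Li) = 27.7 / 6.94 = 3.991 mol.
Since Li⁺ + e⁻ → Li, n(e⁻) passed = 1 × 3.991 = 3.991 mol.
Cells in series carry the same charge, so the same 3.991 mol of electrons passes through cell 2.
K⁺ + e⁻ → K, so n(K) = 3.991 / 1 = 3.991 mol.
m(K) = 3.991 × 39.1 = 156 g.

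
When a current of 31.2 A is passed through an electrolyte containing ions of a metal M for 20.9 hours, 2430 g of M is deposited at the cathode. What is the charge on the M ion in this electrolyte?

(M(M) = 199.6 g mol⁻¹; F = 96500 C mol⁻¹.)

Q = I·t = 31.20 A × 75240 s = 2347000 C, so n(e⁻) = 2347000/96500 = 24.33 mol.
n(M) deposited = 2430 / 199.6 = 12.17 mol.
Electrons per atom = n(e⁻)/n(M) = 24.33 / 12.17 = 2.00 ≈ 2, so the ion is M²⁺.

+2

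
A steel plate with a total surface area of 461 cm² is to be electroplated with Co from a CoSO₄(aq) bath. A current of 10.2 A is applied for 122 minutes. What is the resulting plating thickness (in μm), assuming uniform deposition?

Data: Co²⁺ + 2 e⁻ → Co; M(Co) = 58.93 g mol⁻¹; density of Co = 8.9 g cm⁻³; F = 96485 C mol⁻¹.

Q = I·t = 10.20 × 7320.0 = 74660 C; n(e⁻) = 0.7738 mol.
n(Co) = n(e⁻)/2 = 0.3869 mol, so m = 0.3869 × 58.93 = 22.80 g.
Volume = m/ρ = 22.80 / 8.9 = 2.562 cm³.
Thickness = V/A = 2.562 / 461 = 0.00556 cm = 55.6 μm.

55.6 μm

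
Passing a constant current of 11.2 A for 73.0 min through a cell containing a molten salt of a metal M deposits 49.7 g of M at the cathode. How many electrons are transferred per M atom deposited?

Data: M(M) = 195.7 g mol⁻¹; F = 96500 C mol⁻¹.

2

Q = I·t = 11.20 A × 4380.0 s = 49060 C, so n(e⁻) = 49060/96500 = 0.5084 mol.
n(M) deposited = 49.7 / 195.7 = 0.2540 mol.
Electrons per atom = n(e⁻)/n(M) = 0.5084 / 0.2540 = 2.00 ≈ 2, so the ion is M²⁺.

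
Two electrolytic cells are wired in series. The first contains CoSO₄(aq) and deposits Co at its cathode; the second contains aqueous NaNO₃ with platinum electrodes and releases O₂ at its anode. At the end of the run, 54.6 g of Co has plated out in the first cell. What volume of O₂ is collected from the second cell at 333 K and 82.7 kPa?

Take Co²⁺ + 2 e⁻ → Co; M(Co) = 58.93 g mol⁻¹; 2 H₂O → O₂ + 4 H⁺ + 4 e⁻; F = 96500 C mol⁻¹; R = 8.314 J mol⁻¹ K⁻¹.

n(Co) = 54.6 / 58.93 = 0.9265 mol, so n(e⁻) = 2 × 0.9265 = 1.853 mol.
The cells are in series, so the same 1.853 mol of electrons passes through the second cell.
2 H₂O → O₂ + 4 H⁺ + 4 e⁻ — 4 mol e⁻ per mol O₂, so n(O₂) = 1.853/4 = 0.4633 mol.
V = nRT/P = (0.4633 × 8.314 × 333) / (82.7 × 10³) = 0.0155 m³ = 15.5 L.

15.5 L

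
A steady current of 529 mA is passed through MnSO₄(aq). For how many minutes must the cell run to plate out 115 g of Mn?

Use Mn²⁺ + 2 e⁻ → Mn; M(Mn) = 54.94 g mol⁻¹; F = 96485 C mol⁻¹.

12700 min

n(Mn) = m/M = 115 / 54.94 = 2.093 mol.
Each Mn atom requires 2 electrons, so n(e⁻) = 2 × 2.093 = 4.186 mol.
Q = n(e⁻)·F = 4.186 × 96485 = 403900 C.
t = Q/I = 403900 / 0.5290 A = 763600 s = 12700 min.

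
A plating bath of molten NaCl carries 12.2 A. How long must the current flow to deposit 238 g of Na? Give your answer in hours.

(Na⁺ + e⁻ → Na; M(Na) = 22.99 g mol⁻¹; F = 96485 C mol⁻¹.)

n(Na) = m/M = 238 / 22.99 = 10.35 mol.
Each Na atom requires 1 electron, so n(e⁻) = 1 × 10.35 = 10.35 mol.
Q = n(e⁻)·F = 10.35 × 96485 = 998800 C.
t = Q/I = 998800 / 12.20 A = 81870 s = 22.7 h.

22.7 h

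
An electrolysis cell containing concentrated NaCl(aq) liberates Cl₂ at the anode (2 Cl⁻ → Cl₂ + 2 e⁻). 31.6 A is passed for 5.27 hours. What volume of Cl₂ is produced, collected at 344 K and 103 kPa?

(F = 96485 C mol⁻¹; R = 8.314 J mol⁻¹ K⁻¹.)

Q = I·t = 31.60 A × 18972 s = 599500 C.
n(e⁻) = Q/F = 599500 / 96485 = 6.214 mol.
2 electrons are transferred per Cl₂ molecule, so n(Cl₂) = 6.214 / 2 = 3.107 mol.
V = nRT/P = (3.107 × 8.314 × 344) / (103 × 10³ Pa) = 0.0863 m³ = 86.3 L.

86.3 L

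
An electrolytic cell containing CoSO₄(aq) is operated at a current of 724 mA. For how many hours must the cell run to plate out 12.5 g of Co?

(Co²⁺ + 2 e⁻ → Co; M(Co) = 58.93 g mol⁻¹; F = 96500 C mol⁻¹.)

15.7 h

n(Co) = m/M = 12.5 / 58.93 = 0.2121 mol.
Each Co atom requires 2 electrons, so n(e⁻) = 2 × 0.2121 = 0.4242 mol.
Q = n(e⁻)·F = 0.4242 × 96500 = 40940 C.
t = Q/I = 40940 / 0.7240 A = 56540 s = 15.7 h.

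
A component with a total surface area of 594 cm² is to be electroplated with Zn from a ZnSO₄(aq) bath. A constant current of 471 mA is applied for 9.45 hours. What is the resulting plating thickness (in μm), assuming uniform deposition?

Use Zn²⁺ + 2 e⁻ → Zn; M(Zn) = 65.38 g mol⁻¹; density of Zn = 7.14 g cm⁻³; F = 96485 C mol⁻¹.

Q = I·t = 0.4710 × 34020 = 16020 C; n(e⁻) = 0.1661 mol.
n(Zn) = n(e⁻)/2 = 0.08304 mol, so m = 0.08304 × 65.38 = 5.429 g.
Volume = m/ρ = 5.429 / 7.14 = 0.7603 cm³.
Thickness = V/A = 0.7603 / 594 = 0.00128 cm = 12.8 μm.

12.8 μm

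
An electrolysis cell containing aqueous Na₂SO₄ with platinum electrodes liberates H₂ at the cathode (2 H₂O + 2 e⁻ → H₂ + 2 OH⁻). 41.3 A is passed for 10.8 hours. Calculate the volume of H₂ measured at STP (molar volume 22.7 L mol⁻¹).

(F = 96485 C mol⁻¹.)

189 L

Q = I·t = 41.30 A × 38880 s = 1606000 C.
n(e⁻) = Q/F = 1606000 / 96485 = 16.64 mol.
2 electrons are transferred per H₂ molecule, so n(H₂) = 16.64 / 2 = 8.321 mol.
V = n × V_m = 8.321 × 22.7 = 189 L.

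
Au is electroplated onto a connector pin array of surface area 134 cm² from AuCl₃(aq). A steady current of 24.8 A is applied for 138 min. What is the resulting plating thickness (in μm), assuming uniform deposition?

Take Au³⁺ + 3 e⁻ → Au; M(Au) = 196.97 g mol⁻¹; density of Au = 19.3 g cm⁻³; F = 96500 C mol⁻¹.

Q = I·t = 24.80 × 8280.0 = 205300 C; n(e⁻) = 2.128 mol.
n(Au) = n(e⁻)/3 = 0.7093 mol, so m = 0.7093 × 196.97 = 139.7 g.
Volume = m/ρ = 139.7 / 19.3 = 7.239 cm³.
Thickness = V/A = 7.239 / 134 = 0.0540 cm = 540 μm.

540 μm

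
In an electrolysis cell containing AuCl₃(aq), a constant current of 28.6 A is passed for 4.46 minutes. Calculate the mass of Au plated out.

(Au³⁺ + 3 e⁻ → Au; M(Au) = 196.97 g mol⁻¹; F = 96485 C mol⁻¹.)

Q = I·t = 28.60 A × 267.60 s = 7653 C.
n(e⁻) = Q/F = 7653 / 96485 = 0.07932 mol.
Au³⁺ + 3 e⁻ → Au, so n(Au) = n(e⁻)/3 = 0.02644 mol.
m = n·M = 0.02644 × 196.97 = 5.21 g.

5.21 g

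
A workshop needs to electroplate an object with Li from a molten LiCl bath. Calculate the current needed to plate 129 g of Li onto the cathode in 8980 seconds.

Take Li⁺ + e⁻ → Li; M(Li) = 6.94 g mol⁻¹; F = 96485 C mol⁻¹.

200 A

n(Li) = 129 / 6.94 = 18.59 mol.
n(e⁻) = 1 × 18.59 = 18.59 mol.
Q = n(e⁻)·F = 18.59 × 96485 = 1793000 C.
I = Q/t = 1793000 / 8980.0 s = 200 A.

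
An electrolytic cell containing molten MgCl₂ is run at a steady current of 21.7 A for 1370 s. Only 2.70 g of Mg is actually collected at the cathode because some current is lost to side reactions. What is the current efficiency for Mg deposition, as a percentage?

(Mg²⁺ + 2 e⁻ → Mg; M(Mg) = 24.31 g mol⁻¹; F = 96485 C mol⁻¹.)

Q = I·t = 21.70 × 1370.0 = 29730 C; n(e⁻) = 29730/96485 = 0.3081 mol.
Theoretical n(Mg) = n(e⁻)/2 = 0.1541 mol, i.e. m_theo = 0.1541 × 24.31 = 3.745 g.
Efficiency = m_actual / m_theo = 2.70 / 3.745 = 72.1 %.

72.1 %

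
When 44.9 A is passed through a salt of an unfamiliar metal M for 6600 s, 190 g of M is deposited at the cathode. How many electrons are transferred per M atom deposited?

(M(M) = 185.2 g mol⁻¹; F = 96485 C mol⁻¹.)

3

Q = I·t = 44.90 A × 6600.0 s = 296300 C, so n(e⁻) = 296300/96485 = 3.071 mol.
n(M) deposited = 190 / 185.2 = 1.026 mol.
Electrons per atom = n(e⁻)/n(M) = 3.071 / 1.026 = 2.99 ≈ 3, so the ion is M³⁺.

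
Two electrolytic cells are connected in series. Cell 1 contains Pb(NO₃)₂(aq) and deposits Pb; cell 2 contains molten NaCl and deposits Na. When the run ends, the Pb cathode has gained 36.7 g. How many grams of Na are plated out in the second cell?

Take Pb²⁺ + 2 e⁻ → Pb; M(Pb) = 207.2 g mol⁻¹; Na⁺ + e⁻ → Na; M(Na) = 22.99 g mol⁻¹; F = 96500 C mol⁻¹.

n(Pb) = 36.7 / 207.2 = 0.1771 mol.
Since Pb²⁺ + 2 e⁻ → Pb, n(e⁻) passed = 2 × 0.1771 = 0.3542 mol.
Cells in series carry the same charge, so the same 0.3542 mol of electrons passes through cell 2.
Na⁺ + e⁻ → Na, so n(Na) = 0.3542 / 1 = 0.3542 mol.
m(Na) = 0.3542 × 22.99 = 8.14 g.

8.14 g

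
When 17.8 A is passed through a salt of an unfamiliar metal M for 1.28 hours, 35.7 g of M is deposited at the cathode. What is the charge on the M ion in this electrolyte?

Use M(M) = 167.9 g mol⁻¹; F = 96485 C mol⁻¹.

+4

Q = I·t = 17.80 A × 4608.0 s = 82020 C, so n(e⁻) = 82020/96485 = 0.8501 mol.
n(M) deposited = 35.7 / 167.9 = 0.2126 mol.
Electrons per atom = n(e⁻)/n(M) = 0.8501 / 0.2126 = 4.00 ≈ 4, so the ion is M⁴⁺.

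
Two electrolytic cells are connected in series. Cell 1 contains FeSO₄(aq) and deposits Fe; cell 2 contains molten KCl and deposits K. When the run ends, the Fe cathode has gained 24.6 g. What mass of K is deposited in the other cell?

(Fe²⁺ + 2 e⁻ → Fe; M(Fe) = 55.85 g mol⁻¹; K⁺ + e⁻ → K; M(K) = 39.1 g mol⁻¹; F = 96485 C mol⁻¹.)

n(Fe) = 24.6 / 55.85 = 0.4405 mol.
Since Fe²⁺ + 2 e⁻ → Fe, n(e⁻) passed = 2 × 0.4405 = 0.8809 mol.
Cells in series carry the same charge, so the same 0.8809 mol of electrons passes through cell 2.
K⁺ + e⁻ → K, so n(K) = 0.8809 / 1 = 0.8809 mol.
m(K) = 0.8809 × 39.1 = 34.4 g.

34.4 g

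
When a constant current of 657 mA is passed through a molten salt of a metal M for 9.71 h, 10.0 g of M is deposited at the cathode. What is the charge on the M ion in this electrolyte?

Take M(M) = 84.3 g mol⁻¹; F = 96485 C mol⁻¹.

Q = I·t = 0.6570 A × 34956 s = 22970 C, so n(e⁻) = 22970/96485 = 0.2380 mol.
n(M) deposited = 10.0 / 84.3 = 0.1186 mol.
Electrons per atom = n(e⁻)/n(M) = 0.2380 / 0.1186 = 2.01 ≈ 2, so the ion is M²⁺.

+2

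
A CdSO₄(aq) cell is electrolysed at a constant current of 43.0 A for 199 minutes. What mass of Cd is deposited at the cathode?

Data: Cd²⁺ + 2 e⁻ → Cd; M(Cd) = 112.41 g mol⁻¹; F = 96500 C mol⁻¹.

Q = I·t = 43.00 A × 11940 s = 513400 C.
n(e⁻) = Q/F = 513400 / 96500 = 5.320 mol.
Cd²⁺ + 2 e⁻ → Cd, so n(Cd) = n(e⁻)/2 = 2.660 mol.
m = n·M = 2.660 × 112.41 = 299 g.

299 g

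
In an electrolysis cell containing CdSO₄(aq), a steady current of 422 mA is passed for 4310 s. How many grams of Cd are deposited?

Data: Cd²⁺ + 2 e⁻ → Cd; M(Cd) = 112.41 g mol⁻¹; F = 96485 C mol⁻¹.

Q = I·t = 0.4220 A × 4310.0 s = 1819 C.
n(e⁻) = Q/F = 1819 / 96485 = 0.01885 mol.
Cd²⁺ + 2 e⁻ → Cd, so n(Cd) = n(e⁻)/2 = 0.009425 mol.
m = n·M = 0.009425 × 112.41 = 1.06 g.

1.06 g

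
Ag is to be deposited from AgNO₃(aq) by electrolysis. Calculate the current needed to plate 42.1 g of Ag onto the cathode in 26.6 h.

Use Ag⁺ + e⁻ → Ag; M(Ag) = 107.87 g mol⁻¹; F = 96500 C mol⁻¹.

0.393 A

n(Ag) = 42.1 / 107.87 = 0.3903 mol.
n(e⁻) = 1 × 0.3903 = 0.3903 mol.
Q = n(e⁻)·F = 0.3903 × 96500 = 37660 C.
I = Q/t = 37660 / 95760 s = 0.393 A.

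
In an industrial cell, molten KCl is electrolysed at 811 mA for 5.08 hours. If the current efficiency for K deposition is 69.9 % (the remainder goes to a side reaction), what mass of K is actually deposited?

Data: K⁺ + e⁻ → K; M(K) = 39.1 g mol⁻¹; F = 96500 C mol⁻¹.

Q = I·t = 0.8110 × 18288 = 14830 C.
n(e⁻) = 14830/96500 = 0.1537 mol; theoretically n(K) = 0.1537/1 = 0.1537 mol, m_theo = 6.009 g.
At 69.9 % efficiency, m_actual = 0.699 × 6.009 = 4.20 g.

4.20 g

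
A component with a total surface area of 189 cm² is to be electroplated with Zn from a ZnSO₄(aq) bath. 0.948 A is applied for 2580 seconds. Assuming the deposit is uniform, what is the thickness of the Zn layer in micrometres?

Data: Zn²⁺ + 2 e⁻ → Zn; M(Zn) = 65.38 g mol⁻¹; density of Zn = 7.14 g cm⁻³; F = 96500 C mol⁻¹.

6.14 μm

Q = I·t = 0.9480 × 2580.0 = 2446 C; n(e⁻) = 0.02535 mol.
n(Zn) = n(e⁻)/2 = 0.01267 mol, so m = 0.01267 × 65.38 = 0.8285 g.
Volume = m/ρ = 0.8285 / 7.14 = 0.1160 cm³.
Thickness = V/A = 0.1160 / 189 = 6.14 × 10⁻⁴ cm = 6.14 μm.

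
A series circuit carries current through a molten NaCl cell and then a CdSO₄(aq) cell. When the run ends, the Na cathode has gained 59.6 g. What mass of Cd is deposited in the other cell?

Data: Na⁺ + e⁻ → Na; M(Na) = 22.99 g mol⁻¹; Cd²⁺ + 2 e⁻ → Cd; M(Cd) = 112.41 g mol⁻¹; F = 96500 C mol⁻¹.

146 g

n(Na) = 59.6 / 22.99 = 2.592 mol.
Since Na⁺ + e⁻ → Na, n(e⁻) passed = 1 × 2.592 = 2.592 mol.
Cells in series carry the same charge, so the same 2.592 mol of electrons passes through cell 2.
Cd²⁺ + 2 e⁻ → Cd, so n(Cd) = 2.592 / 2 = 1.296 mol.
m(Cd) = 1.296 × 112.41 = 146 g.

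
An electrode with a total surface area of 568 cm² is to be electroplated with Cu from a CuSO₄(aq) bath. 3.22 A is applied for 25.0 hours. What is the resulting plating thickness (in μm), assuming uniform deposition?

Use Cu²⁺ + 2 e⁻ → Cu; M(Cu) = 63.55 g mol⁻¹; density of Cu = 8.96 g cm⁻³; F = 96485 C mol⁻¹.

188 μm

Q = I·t = 3.220 × 90000 = 289800 C; n(e⁻) = 3.004 mol.
n(Cu) = n(e⁻)/2 = 1.502 mol, so m = 1.502 × 63.55 = 95.44 g.
Volume = m/ρ = 95.44 / 8.96 = 10.65 cm³.
Thickness = V/A = 10.65 / 568 = 0.0188 cm = 188 μm.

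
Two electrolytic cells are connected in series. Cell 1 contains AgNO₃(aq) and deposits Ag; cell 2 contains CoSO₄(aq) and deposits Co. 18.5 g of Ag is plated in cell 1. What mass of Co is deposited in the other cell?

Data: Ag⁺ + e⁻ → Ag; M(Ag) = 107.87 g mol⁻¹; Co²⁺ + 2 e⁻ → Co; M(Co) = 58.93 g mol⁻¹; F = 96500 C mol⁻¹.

5.05 g

n(Ag) = 18.5 / 107.87 = 0.1715 mol.
Since Ag⁺ + e⁻ → Ag, n(e⁻) passed = 1 × 0.1715 = 0.1715 mol.
Cells in series carry the same charge, so the same 0.1715 mol of electrons passes through cell 2.
Co²⁺ + 2 e⁻ → Co, so n(Co) = 0.1715 / 2 = 0.08575 mol.
m(Co) = 0.08575 × 58.93 = 5.05 g.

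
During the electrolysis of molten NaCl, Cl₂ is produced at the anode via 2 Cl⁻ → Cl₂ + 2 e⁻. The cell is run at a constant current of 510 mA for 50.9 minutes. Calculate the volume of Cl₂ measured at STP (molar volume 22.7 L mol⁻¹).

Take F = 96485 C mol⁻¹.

0.183 L

Q = I·t = 0.5100 A × 3054.0 s = 1558 C.
n(e⁻) = Q/F = 1558 / 96485 = 0.01614 mol.
2 electrons are transferred per Cl₂ molecule, so n(Cl₂) = 0.01614 / 2 = 0.008071 mol.
V = n × V_m = 0.008071 × 22.7 = 0.183 L.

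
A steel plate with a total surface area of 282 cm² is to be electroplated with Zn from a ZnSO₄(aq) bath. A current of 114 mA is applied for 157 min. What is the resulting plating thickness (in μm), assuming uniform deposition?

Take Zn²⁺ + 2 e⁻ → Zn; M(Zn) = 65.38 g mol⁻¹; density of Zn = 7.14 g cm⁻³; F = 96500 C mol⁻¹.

Q = I·t = 0.1140 × 9420.0 = 1074 C; n(e⁻) = 0.01113 mol.
n(Zn) = n(e⁻)/2 = 0.005564 mol, so m = 0.005564 × 65.38 = 0.3638 g.
Volume = m/ρ = 0.3638 / 7.14 = 0.05095 cm³.
Thickness = V/A = 0.05095 / 282 = 1.81 × 10⁻⁴ cm = 1.81 μm.

1.81 μm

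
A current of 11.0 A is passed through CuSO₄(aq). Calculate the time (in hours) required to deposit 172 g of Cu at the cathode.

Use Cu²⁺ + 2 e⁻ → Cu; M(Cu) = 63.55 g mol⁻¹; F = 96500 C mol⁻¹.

13.2 h

n(Cu) = m/M = 172 / 63.55 = 2.707 mol.
Each Cu atom requires 2 electrons, so n(e⁻) = 2 × 2.707 = 5.413 mol.
Q = n(e⁻)·F = 5.413 × 96500 = 522400 C.
t = Q/I = 522400 / 11.00 A = 47490 s = 13.2 h.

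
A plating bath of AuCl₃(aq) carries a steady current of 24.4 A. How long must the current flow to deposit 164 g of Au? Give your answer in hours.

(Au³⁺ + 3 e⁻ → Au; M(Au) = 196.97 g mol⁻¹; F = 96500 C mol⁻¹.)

2.74 h

n(Au) = m/M = 164 / 196.97 = 0.8326 mol.
Each Au atom requires 3 electrons, so n(e⁻) = 3 × 0.8326 = 2.498 mol.
Q = n(e⁻)·F = 2.498 × 96500 = 241000 C.
t = Q/I = 241000 / 24.40 A = 9879 s = 2.74 h.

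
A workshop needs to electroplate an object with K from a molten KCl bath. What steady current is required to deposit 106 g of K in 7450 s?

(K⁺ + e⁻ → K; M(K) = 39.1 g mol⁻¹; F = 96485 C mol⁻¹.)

n(K) = 106 / 39.1 = 2.711 mol.
n(e⁻) = 1 × 2.711 = 2.711 mol.
Q = n(e⁻)·F = 2.711 × 96485 = 261600 C.
I = Q/t = 261600 / 7450.0 s = 35.1 A.

35.1 A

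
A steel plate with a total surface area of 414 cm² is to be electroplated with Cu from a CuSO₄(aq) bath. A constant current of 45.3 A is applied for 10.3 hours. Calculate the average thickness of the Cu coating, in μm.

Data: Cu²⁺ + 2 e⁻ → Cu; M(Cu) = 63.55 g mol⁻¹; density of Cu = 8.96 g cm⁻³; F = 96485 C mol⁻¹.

Q = I·t = 45.30 × 37080 = 1680000 C; n(e⁻) = 17.41 mol.
n(Cu) = n(e⁻)/2 = 8.705 mol, so m = 8.705 × 63.55 = 553.2 g.
Volume = m/ρ = 553.2 / 8.96 = 61.74 cm³.
Thickness = V/A = 61.74 / 414 = 0.149 cm = 1490 μm.

1490 μm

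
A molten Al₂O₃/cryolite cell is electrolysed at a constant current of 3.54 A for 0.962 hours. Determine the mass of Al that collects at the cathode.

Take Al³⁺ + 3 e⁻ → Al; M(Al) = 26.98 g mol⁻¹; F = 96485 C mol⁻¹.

Q = I·t = 3.540 A × 3463.2 s = 12260 C.
n(e⁻) = Q/F = 12260 / 96485 = 0.1271 mol.
Al³⁺ + 3 e⁻ → Al, so n(Al) = n(e⁻)/3 = 0.04235 mol.
m = n·M = 0.04235 × 26.98 = 1.14 g.

1.14 g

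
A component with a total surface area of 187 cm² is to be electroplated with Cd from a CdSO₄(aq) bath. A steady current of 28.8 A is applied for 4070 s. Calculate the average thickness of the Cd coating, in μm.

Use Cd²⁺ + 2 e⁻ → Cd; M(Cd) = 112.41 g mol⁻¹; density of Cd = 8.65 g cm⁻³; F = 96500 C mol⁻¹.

422 μm

Q = I·t = 28.80 × 4070.0 = 117200 C; n(e⁻) = 1.215 mol.
n(Cd) = n(e⁻)/2 = 0.6073 mol, so m = 0.6073 × 112.41 = 68.27 g.
Volume = m/ρ = 68.27 / 8.65 = 7.893 cm³.
Thickness = V/A = 7.893 / 187 = 0.0422 cm = 422 μm.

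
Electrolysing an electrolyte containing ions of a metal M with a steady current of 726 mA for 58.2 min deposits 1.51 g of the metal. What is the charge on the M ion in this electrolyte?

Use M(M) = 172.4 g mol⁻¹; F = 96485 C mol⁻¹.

+3

Q = I·t = 0.7260 A × 3492.0 s = 2535 C, so n(e⁻) = 2535/96485 = 0.02628 mol.
n(M) deposited = 1.51 / 172.4 = 0.008759 mol.
Electrons per atom = n(e⁻)/n(M) = 0.02628 / 0.008759 = 3.00 ≈ 3, so the ion is M³⁺.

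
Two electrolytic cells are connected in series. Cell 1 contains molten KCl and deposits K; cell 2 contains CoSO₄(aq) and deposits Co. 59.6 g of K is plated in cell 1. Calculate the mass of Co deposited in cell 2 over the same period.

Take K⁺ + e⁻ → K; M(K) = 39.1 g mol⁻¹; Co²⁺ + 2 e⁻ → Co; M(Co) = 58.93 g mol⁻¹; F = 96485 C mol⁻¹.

n(K) = 59.6 / 39.1 = 1.524 mol.
Since K⁺ + e⁻ → K, n(e⁻) passed = 1 × 1.524 = 1.524 mol.
Cells in series carry the same charge, so the same 1.524 mol of electrons passes through cell 2.
Co²⁺ + 2 e⁻ → Co, so n(Co) = 1.524 / 2 = 0.7621 mol.
m(Co) = 0.7621 × 58.93 = 44.9 g.

44.9 g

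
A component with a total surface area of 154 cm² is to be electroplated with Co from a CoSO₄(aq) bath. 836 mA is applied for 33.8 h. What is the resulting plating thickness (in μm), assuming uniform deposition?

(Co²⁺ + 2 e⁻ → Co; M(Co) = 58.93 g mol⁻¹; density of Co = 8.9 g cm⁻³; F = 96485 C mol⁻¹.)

Q = I·t = 0.8360 × 121680 = 101700 C; n(e⁻) = 1.054 mol.
n(Co) = n(e⁻)/2 = 0.5272 mol, so m = 0.5272 × 58.93 = 31.07 g.
Volume = m/ρ = 31.07 / 8.9 = 3.490 cm³.
Thickness = V/A = 3.490 / 154 = 0.0227 cm = 227 μm.

227 μm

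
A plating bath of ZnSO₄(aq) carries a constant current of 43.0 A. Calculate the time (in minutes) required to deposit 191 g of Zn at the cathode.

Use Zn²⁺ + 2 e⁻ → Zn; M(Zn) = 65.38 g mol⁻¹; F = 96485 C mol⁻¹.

219 min

n(Zn) = m/M = 191 / 65.38 = 2.921 mol.
Each Zn atom requires 2 electrons, so n(e⁻) = 2 × 2.921 = 5.843 mol.
Q = n(e⁻)·F = 5.843 × 96485 = 563700 C.
t = Q/I = 563700 / 43.00 A = 13110 s = 219 min.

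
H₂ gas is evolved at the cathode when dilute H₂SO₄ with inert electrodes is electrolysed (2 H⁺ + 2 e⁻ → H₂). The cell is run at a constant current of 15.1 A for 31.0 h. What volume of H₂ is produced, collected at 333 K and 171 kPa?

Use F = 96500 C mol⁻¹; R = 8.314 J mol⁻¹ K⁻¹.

141 L

Q = I·t = 15.10 A × 111600 s = 1685000 C.
n(e⁻) = Q/F = 1685000 / 96500 = 17.46 mol.
2 electrons are transferred per H₂ molecule, so n(H₂) = 17.46 / 2 = 8.731 mol.
V = nRT/P = (8.731 × 8.314 × 333) / (171 × 10³ Pa) = 0.141 m³ = 141 L.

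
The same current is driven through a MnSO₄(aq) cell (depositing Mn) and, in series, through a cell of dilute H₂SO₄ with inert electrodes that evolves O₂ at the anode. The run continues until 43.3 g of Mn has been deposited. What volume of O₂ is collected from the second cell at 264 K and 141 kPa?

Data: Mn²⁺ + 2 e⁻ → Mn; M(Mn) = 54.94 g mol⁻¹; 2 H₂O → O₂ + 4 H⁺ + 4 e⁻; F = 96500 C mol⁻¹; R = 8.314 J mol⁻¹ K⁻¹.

6.13 L

n(Mn) = 43.3 / 54.94 = 0.7881 mol, so n(e⁻) = 2 × 0.7881 = 1.576 mol.
The cells are in series, so the same 1.576 mol of electrons passes through the second cell.
2 H₂O → O₂ + 4 H⁺ + 4 e⁻ — 4 mol e⁻ per mol O₂, so n(O₂) = 1.576/4 = 0.3941 mol.
V = nRT/P = (0.3941 × 8.314 × 264) / (141 × 10³) = 0.00613 m³ = 6.13 L.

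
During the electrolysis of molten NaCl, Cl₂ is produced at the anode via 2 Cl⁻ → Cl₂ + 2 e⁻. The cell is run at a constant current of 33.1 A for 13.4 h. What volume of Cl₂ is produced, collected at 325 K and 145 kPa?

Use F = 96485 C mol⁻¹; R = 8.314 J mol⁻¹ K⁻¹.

Q = I·t = 33.10 A × 48240 s = 1597000 C.
n(e⁻) = Q/F = 1597000 / 96485 = 16.55 mol.
2 electrons are transferred per Cl₂ molecule, so n(Cl₂) = 16.55 / 2 = 8.275 mol.
V = nRT/P = (8.275 × 8.314 × 325) / (145 × 10³ Pa) = 0.154 m³ = 154 L.

154 L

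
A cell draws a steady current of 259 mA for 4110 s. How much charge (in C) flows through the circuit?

Q = I·t = 0.2590 A × 4110.0 s = 1060 C.

1060 C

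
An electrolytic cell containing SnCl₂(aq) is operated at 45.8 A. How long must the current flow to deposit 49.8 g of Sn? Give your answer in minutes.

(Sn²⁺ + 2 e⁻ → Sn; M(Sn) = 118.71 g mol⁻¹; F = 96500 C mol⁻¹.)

n(Sn) = m/M = 49.8 / 118.71 = 0.4195 mol.
Each Sn atom requires 2 electrons, so n(e⁻) = 2 × 0.4195 = 0.8390 mol.
Q = n(e⁻)·F = 0.8390 × 96500 = 80970 C.
t = Q/I = 80970 / 45.80 A = 1768 s = 29.5 min.

29.5 min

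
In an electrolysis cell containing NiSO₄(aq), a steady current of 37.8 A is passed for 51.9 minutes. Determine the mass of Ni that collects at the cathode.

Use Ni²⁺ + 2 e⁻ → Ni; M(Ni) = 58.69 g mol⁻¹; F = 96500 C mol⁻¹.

35.8 g

Q = I·t = 37.80 A × 3114.0 s = 117700 C.
n(e⁻) = Q/F = 117700 / 96500 = 1.220 mol.
Ni²⁺ + 2 e⁻ → Ni, so n(Ni) = n(e⁻)/2 = 0.6099 mol.
m = n·M = 0.6099 × 58.69 = 35.8 g.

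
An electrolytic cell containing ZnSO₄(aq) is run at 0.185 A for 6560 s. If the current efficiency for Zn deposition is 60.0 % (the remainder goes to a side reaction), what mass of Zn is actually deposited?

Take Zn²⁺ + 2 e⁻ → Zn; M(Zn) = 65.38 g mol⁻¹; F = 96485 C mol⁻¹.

Q = I·t = 0.1850 × 6560.0 = 1214 C.
n(e⁻) = 1214/96485 = 0.01258 mol; theoretically n(Zn) = 0.01258/2 = 0.006289 mol, m_theo = 0.4112 g.
At 60.0 % efficiency, m_actual = 0.600 × 0.4112 = 0.247 g.

0.247 g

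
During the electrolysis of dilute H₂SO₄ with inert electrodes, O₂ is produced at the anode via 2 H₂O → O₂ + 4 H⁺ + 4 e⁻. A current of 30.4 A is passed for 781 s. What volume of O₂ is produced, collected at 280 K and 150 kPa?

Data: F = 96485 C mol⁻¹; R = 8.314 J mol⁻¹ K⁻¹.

Q = I·t = 30.40 A × 781.00 s = 23740 C.
n(e⁻) = Q/F = 23740 / 96485 = 0.2461 mol.
4 electrons are transferred per O₂ molecule, so n(O₂) = 0.2461 / 4 = 0.06152 mol.
V = nRT/P = (0.06152 × 8.314 × 280) / (150 × 10³ Pa) = 9.55 × 10⁻⁴ m³ = 0.955 L.

0.955 L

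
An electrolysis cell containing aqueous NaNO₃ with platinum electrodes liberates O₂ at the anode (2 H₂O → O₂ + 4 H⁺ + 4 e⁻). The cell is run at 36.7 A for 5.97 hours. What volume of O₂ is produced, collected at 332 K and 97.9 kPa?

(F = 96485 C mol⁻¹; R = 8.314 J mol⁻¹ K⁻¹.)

57.6 L

Q = I·t = 36.70 A × 21492 s = 788800 C.
n(e⁻) = Q/F = 788800 / 96485 = 8.175 mol.
4 electrons are transferred per O₂ molecule, so n(O₂) = 8.175 / 4 = 2.044 mol.
V = nRT/P = (2.044 × 8.314 × 332) / (97.9 × 10³ Pa) = 0.0576 m³ = 57.6 L.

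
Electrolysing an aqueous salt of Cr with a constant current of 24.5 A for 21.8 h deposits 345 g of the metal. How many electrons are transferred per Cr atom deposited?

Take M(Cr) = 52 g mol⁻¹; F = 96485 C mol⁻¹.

3

Q = I·t = 24.50 A × 78480 s = 1923000 C, so n(e⁻) = 1923000/96485 = 19.93 mol.
n(Cr) deposited = 345 / 52 = 6.635 mol.
Electrons per atom = n(e⁻)/n(Cr) = 19.93 / 6.635 = 3.00 ≈ 3, so the ion is Cr³⁺.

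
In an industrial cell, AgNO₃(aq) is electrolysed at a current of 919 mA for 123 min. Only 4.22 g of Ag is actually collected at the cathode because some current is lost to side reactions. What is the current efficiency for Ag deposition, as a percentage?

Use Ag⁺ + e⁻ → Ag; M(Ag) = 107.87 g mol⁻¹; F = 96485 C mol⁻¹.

55.7 %

Q = I·t = 0.9190 × 7380.0 = 6782 C; n(e⁻) = 6782/96485 = 0.07029 mol.
Theoretical n(Ag) = n(e⁻)/1 = 0.07029 mol, i.e. m_theo = 0.07029 × 107.87 = 7.583 g.
Efficiency = m_actual / m_theo = 4.22 / 7.583 = 55.7 %.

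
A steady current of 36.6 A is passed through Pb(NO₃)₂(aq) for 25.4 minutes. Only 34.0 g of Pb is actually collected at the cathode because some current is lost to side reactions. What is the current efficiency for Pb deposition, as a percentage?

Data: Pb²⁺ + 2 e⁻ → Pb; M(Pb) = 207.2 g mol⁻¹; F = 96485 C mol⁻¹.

56.8 %

Q = I·t = 36.60 × 1524.0 = 55780 C; n(e⁻) = 55780/96485 = 0.5781 mol.
Theoretical n(Pb) = n(e⁻)/2 = 0.2891 mol, i.e. m_theo = 0.2891 × 207.2 = 59.89 g.
Efficiency = m_actual / m_theo = 34.0 / 59.89 = 56.8 %.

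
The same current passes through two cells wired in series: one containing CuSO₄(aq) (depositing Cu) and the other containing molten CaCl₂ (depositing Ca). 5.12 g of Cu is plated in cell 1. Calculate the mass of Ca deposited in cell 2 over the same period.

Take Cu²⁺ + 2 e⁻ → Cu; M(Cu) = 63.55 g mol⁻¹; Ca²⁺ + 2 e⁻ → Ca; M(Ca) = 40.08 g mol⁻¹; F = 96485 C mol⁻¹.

n(Cu) = 5.12 / 63.55 = 0.08057 mol.
Since Cu²⁺ + 2 e⁻ → Cu, n(e⁻) passed = 2 × 0.08057 = 0.1611 mol.
Cells in series carry the same charge, so the same 0.1611 mol of electrons passes through cell 2.
Ca²⁺ + 2 e⁻ → Ca, so n(Ca) = 0.1611 / 2 = 0.08057 mol.
m(Ca) = 0.08057 × 40.08 = 3.23 g.

3.23 g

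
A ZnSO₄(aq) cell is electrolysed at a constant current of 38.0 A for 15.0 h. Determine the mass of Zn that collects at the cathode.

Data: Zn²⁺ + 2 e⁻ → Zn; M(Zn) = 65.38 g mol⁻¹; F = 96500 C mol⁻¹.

695 g

Q = I·t = 38.00 A × 54000 s = 2052000 C.
n(e⁻) = Q/F = 2052000 / 96500 = 21.26 mol.
Zn²⁺ + 2 e⁻ → Zn, so n(Zn) = n(e⁻)/2 = 10.63 mol.
m = n·M = 10.63 × 65.38 = 695 g.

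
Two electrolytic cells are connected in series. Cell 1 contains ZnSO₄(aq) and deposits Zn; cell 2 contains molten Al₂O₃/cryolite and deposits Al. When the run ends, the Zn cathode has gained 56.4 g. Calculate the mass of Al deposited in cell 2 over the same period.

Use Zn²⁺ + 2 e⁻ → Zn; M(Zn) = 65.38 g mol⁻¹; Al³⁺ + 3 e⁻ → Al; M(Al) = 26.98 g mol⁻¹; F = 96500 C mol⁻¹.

n(Zn) = 56.4 / 65.38 = 0.8626 mol.
Since Zn²⁺ + 2 e⁻ → Zn, n(e⁻) passed = 2 × 0.8626 = 1.725 mol.
Cells in series carry the same charge, so the same 1.725 mol of electrons passes through cell 2.
Al³⁺ + 3 e⁻ → Al, so n(Al) = 1.725 / 3 = 0.5751 mol.
m(Al) = 0.5751 × 26.98 = 15.5 g.

15.5 g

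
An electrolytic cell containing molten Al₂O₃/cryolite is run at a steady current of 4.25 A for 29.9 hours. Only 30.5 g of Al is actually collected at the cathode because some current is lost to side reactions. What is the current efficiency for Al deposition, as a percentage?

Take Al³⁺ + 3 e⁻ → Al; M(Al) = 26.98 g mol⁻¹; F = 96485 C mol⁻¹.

71.5 %

Q = I·t = 4.250 × 107640 = 457500 C; n(e⁻) = 457500/96485 = 4.741 mol.
Theoretical n(Al) = n(e⁻)/3 = 1.580 mol, i.e. m_theo = 1.580 × 26.98 = 42.64 g.
Efficiency = m_actual / m_theo = 30.5 / 42.64 = 71.5 %.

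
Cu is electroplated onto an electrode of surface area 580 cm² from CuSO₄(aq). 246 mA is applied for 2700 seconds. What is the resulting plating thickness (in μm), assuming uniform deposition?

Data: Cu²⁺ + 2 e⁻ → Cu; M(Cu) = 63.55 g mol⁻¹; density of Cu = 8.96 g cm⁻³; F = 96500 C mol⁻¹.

Q = I·t = 0.2460 × 2700.0 = 664.2 C; n(e⁻) = 0.006883 mol.
n(Cu) = n(e⁻)/2 = 0.003441 mol, so m = 0.003441 × 63.55 = 0.2187 g.
Volume = m/ρ = 0.2187 / 8.96 = 0.02441 cm³.
Thickness = V/A = 0.02441 / 580 = 4.21 × 10⁻⁵ cm = 0.421 μm.

0.421 μm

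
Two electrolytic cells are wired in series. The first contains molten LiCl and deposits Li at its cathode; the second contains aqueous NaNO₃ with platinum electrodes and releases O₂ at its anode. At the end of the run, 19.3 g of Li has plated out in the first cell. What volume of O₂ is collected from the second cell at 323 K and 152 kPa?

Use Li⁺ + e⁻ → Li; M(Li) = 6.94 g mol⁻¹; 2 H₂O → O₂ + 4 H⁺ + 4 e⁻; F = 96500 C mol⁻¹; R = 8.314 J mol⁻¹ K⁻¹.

12.3 L

n(Li) = 19.3 / 6.94 = 2.781 mol, so n(e⁻) = 1 × 2.781 = 2.781 mol.
The cells are in series, so the same 2.781 mol of electrons passes through the second cell.
2 H₂O → O₂ + 4 H⁺ + 4 e⁻ — 4 mol e⁻ per mol O₂, so n(O₂) = 2.781/4 = 0.6952 mol.
V = nRT/P = (0.6952 × 8.314 × 323) / (152 × 10³) = 0.0123 m³ = 12.3 L.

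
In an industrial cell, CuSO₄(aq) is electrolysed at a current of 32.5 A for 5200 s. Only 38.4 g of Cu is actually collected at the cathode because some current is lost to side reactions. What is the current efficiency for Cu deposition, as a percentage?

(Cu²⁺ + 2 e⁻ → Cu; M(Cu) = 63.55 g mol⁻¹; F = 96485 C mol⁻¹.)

Q = I·t = 32.50 × 5200.0 = 169000 C; n(e⁻) = 169000/96485 = 1.752 mol.
Theoretical n(Cu) = n(e⁻)/2 = 0.8758 mol, i.e. m_theo = 0.8758 × 63.55 = 55.66 g.
Efficiency = m_actual / m_theo = 38.4 / 55.66 = 69.0 %.

69.0 %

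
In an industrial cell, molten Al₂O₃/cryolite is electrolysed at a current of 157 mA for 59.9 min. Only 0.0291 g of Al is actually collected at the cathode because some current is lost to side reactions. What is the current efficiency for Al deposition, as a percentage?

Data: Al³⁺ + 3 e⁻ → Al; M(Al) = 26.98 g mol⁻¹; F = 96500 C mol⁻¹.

55.3 %

Q = I·t = 0.1570 × 3594.0 = 564.3 C; n(e⁻) = 564.3/96500 = 0.005847 mol.
Theoretical n(Al) = n(e⁻)/3 = 0.001949 mol, i.e. m_theo = 0.001949 × 26.98 = 0.05259 g.
Efficiency = m_actual / m_theo = 0.0291 / 0.05259 = 55.3 %.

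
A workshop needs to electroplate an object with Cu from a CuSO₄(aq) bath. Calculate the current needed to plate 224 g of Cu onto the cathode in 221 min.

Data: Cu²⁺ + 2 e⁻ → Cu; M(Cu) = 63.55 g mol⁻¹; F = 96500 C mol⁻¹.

n(Cu) = 224 / 63.55 = 3.525 mol.
n(e⁻) = 2 × 3.525 = 7.050 mol.
Q = n(e⁻)·F = 7.050 × 96500 = 680300 C.
I = Q/t = 680300 / 13260 s = 51.3 A.

51.3 A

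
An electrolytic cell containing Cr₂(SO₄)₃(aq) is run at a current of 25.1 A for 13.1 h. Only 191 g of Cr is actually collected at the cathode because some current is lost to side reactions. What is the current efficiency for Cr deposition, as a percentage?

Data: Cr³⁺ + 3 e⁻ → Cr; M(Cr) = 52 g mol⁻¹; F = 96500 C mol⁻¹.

Q = I·t = 25.10 × 47160 = 1184000 C; n(e⁻) = 1184000/96500 = 12.27 mol.
Theoretical n(Cr) = n(e⁻)/3 = 4.089 mol, i.e. m_theo = 4.089 × 52 = 212.6 g.
Efficiency = m_actual / m_theo = 191 / 212.6 = 89.8 %.

89.8 %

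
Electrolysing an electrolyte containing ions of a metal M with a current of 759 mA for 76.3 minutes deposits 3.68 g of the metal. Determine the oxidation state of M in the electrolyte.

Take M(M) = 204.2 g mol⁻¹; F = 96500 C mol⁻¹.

Q = I·t = 0.7590 A × 4578.0 s = 3475 C, so n(e⁻) = 3475/96500 = 0.03601 mol.
n(M) deposited = 3.68 / 204.2 = 0.01802 mol.
Electrons per atom = n(e⁻)/n(M) = 0.03601 / 0.01802 = 2.00 ≈ 2, so the ion is M²⁺.

+2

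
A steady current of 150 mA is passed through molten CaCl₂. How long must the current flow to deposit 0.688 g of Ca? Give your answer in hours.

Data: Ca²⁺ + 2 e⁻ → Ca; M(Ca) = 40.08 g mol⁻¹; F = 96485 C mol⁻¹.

6.13 h

n(Ca) = m/M = 0.688 / 40.08 = 0.01717 mol.
Each Ca atom requires 2 electrons, so n(e⁻) = 2 × 0.01717 = 0.03433 mol.
Q = n(e⁻)·F = 0.03433 × 96485 = 3312 C.
t = Q/I = 3312 / 0.1500 A = 22080 s = 6.13 h.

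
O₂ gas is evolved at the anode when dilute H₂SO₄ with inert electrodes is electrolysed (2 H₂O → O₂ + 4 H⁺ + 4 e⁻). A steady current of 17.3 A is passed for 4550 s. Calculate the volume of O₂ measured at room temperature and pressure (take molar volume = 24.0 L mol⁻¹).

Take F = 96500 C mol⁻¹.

4.89 L

Q = I·t = 17.30 A × 4550.0 s = 78720 C.
n(e⁻) = Q/F = 78720 / 96500 = 0.8157 mol.
4 electrons are transferred per O₂ molecule, so n(O₂) = 0.8157 / 4 = 0.2039 mol.
V = n × V_m = 0.2039 × 24.0 = 4.89 L.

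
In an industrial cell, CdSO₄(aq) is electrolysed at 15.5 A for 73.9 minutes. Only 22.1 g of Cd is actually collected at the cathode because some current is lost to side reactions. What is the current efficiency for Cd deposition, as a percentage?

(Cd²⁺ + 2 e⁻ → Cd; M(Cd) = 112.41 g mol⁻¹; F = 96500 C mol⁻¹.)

Q = I·t = 15.50 × 4434.0 = 68730 C; n(e⁻) = 68730/96500 = 0.7122 mol.
Theoretical n(Cd) = n(e⁻)/2 = 0.3561 mol, i.e. m_theo = 0.3561 × 112.41 = 40.03 g.
Efficiency = m_actual / m_theo = 22.1 / 40.03 = 55.2 %.

55.2 %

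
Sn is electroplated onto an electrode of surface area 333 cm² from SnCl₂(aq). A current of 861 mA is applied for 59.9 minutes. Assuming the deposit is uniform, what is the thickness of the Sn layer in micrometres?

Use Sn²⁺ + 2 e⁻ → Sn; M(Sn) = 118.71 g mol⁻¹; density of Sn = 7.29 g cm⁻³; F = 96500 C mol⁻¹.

7.84 μm

Q = I·t = 0.8610 × 3594.0 = 3094 C; n(e⁻) = 0.03207 mol.
n(Sn) = n(e⁻)/2 = 0.01603 mol, so m = 0.01603 × 118.71 = 1.903 g.
Volume = m/ρ = 1.903 / 7.29 = 0.2611 cm³.
Thickness = V/A = 0.2611 / 333 = 7.84 × 10⁻⁴ cm = 7.84 μm.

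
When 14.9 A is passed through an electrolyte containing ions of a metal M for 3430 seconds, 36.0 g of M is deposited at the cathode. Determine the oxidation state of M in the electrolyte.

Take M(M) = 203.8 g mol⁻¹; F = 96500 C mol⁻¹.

+3

Q = I·t = 14.90 A × 3430.0 s = 51110 C, so n(e⁻) = 51110/96500 = 0.5296 mol.
n(M) deposited = 36.0 / 203.8 = 0.1766 mol.
Electrons per atom = n(e⁻)/n(M) = 0.5296 / 0.1766 = 3.00 ≈ 3, so the ion is M³⁺.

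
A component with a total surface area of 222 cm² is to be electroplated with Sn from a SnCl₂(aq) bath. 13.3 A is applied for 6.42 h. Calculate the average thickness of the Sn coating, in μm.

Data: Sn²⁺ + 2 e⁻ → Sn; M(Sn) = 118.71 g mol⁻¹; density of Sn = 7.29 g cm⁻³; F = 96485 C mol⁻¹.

Q = I·t = 13.30 × 23112 = 307400 C; n(e⁻) = 3.186 mol.
n(Sn) = n(e⁻)/2 = 1.593 mol, so m = 1.593 × 118.71 = 189.1 g.
Volume = m/ρ = 189.1 / 7.29 = 25.94 cm³.
Thickness = V/A = 25.94 / 222 = 0.117 cm = 1170 μm.

1170 μm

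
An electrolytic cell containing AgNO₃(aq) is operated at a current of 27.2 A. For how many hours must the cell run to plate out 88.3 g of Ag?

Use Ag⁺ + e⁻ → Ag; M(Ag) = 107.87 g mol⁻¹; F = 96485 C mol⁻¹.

n(Ag) = m/M = 88.3 / 107.87 = 0.8186 mol.
Each Ag atom requires 1 electron, so n(e⁻) = 1 × 0.8186 = 0.8186 mol.
Q = n(e⁻)·F = 0.8186 × 96485 = 78980 C.
t = Q/I = 78980 / 27.20 A = 2904 s = 0.807 h.

0.807 h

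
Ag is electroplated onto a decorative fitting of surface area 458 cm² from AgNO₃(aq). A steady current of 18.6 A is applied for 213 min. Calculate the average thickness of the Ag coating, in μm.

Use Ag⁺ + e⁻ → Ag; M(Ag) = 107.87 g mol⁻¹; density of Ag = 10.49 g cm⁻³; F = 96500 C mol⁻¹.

Q = I·t = 18.60 × 12780 = 237700 C; n(e⁻) = 2.463 mol.
n(Ag) = n(e⁻)/1 = 2.463 mol, so m = 2.463 × 107.87 = 265.7 g.
Volume = m/ρ = 265.7 / 10.49 = 25.33 cm³.
Thickness = V/A = 25.33 / 458 = 0.0553 cm = 553 μm.

553 μm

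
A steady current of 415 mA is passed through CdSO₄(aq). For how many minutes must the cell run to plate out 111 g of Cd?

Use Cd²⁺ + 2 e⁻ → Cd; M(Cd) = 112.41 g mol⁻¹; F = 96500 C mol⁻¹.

n(Cd) = m/M = 111 / 112.41 = 0.9875 mol.
Each Cd atom requires 2 electrons, so n(e⁻) = 2 × 0.9875 = 1.975 mol.
Q = n(e⁻)·F = 1.975 × 96500 = 190600 C.
t = Q/I = 190600 / 0.4150 A = 459200 s = 7650 min.

7650 min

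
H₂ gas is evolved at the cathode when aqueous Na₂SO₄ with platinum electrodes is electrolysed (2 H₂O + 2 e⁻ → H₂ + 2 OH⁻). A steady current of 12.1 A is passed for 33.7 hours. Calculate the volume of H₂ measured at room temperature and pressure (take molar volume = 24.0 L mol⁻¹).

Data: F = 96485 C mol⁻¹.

Q = I·t = 12.10 A × 121320 s = 1468000 C.
n(e⁻) = Q/F = 1468000 / 96485 = 15.21 mol.
2 electrons are transferred per H₂ molecule, so n(H₂) = 15.21 / 2 = 7.607 mol.
V = n × V_m = 7.607 × 24.0 = 183 L.

183 L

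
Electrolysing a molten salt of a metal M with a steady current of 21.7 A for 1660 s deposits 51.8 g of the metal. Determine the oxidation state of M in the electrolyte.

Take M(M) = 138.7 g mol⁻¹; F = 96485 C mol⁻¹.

+1

Q = I·t = 21.70 A × 1660.0 s = 36020 C, so n(e⁻) = 36020/96485 = 0.3733 mol.
n(M) deposited = 51.8 / 138.7 = 0.3735 mol.
Electrons per atom = n(e⁻)/n(M) = 0.3733 / 0.3735 = 1.00 ≈ 1, so the ion is M⁺.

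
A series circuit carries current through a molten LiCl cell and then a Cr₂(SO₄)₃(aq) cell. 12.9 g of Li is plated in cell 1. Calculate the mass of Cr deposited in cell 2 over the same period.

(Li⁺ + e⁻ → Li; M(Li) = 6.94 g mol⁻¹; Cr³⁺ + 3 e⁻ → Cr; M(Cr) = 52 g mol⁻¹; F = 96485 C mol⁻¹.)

n(Li) = 12.9 / 6.94 = 1.859 mol.
Since Li⁺ + e⁻ → Li, n(e⁻) passed = 1 × 1.859 = 1.859 mol.
Cells in series carry the same charge, so the same 1.859 mol of electrons passes through cell 2.
Cr³⁺ + 3 e⁻ → Cr, so n(Cr) = 1.859 / 3 = 0.6196 mol.
m(Cr) = 0.6196 × 52 = 32.2 g.

32.2 g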